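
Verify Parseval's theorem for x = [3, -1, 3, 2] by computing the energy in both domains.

Time domain:
Σ|x[n]|² = |3|² + |-1|² + |3|² + |2|² = 23.0000

Frequency domain:
(1/4)Σ|X[k]|² = (1/4)(|7|² + |3i|² + |5|² + |-3i|²) = (1/4)·92.0000 = 23.0000

Both sides agree, confirming Parseval's theorem.

Σ|x[n]|² = (1/N)Σ|X[k]|² = 23.0000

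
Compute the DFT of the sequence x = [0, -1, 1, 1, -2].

X[k] = Σ(n=0 to 4) x[n] · ω_5^(nk)
where ω_5 = e^(-2πi/5)

Computing each X[k]:
X[0] = -1
X[1] = -2.5451-0.9511i
X[2] = 3.0451-0.5878i
X[3] = 3.0451+0.5878i
X[4] = -2.5451+0.9511i

X = [-1, -2.5451-0.9511i, 3.0451-0.5878i, 3.0451+0.5878i, -2.5451+0.9511i]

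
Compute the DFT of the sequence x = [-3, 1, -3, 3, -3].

X[k] = Σ(n=0 to 4) x[n] · ω_5^(nk)
where ω_5 = e^(-2πi/5)

Computing each X[k]:
X[0] = -5
X[1] = -3.6180-0.2775i
X[2] = -1.3820-8.0575i
X[3] = -1.3820+8.0575i
X[4] = -3.6180+0.2775i

X = [-5, -3.6180-0.2775i, -1.3820-8.0575i, -1.3820+8.0575i, -3.6180+0.2775i]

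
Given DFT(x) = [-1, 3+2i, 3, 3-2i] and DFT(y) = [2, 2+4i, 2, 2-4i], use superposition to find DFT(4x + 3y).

By linearity: DFT(4x + 3y) = 4·DFT(x) + 3·DFT(y)
= 4·[-1, 3+2i, 3, 3-2i] + 3·[2, 2+4i, 2, 2-4i]

Computing element-wise:
Z[0] = 4·(-1) + 3·(2) = 2
Z[1] = 4·(3+2i) + 3·(2+4i) = 18+20i
Z[2] = 4·(3) + 3·(2) = 18
Z[3] = 4·(3-2i) + 3·(2-4i) = 18-20i

DFT(4x + 3y) = 4·X + 3·Y = [2, 18+20i, 18, 18-20i]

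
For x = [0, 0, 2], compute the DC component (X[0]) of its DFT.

X[0] = Σ(n=0 to 2) x[n] · ω_3^0 = Σ x[n]
= (0) + (0) + (2)

X[0] = 2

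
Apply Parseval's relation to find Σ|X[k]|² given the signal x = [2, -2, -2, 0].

Parseval: Σ|x[n]|² = (1/N)Σ|X[k]|², so Σ|X[k]|² = N·Σ|x[n]|² = 4·12.0000

Σ|X[k]|² = N·Σ|x[n]|² = 4·12.0000 = 48.0000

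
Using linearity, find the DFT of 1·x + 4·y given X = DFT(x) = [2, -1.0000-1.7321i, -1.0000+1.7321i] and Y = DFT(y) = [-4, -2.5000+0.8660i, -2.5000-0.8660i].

By linearity: DFT(1x + 4y) = 1·DFT(x) + 4·DFT(y)
= 1·[2, -1.0000-1.7321i, -1.0000+1.7321i] + 4·[-4, -2.5000+0.8660i, -2.5000-0.8660i]

Computing element-wise:
Z[0] = 1·(2) + 4·(-4) = -14
Z[1] = 1·(-1.0000-1.7321i) + 4·(-2.5000+0.8660i) = -11.0000+1.7319i
Z[2] = 1·(-1.0000+1.7321i) + 4·(-2.5000-0.8660i) = -11.0000-1.7319i

DFT(1x + 4y) = 1·X + 4·Y = [-14, -11.0000+1.7319i, -11.0000-1.7319i]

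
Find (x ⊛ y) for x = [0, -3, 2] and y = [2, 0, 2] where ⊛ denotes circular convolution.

(x ⊛ y)[n] = Σ(m=0 to 2) x[m] · y[(n-m) mod 3]

Computing each output sample:
(x ⊛ y)[0] = -6
(x ⊛ y)[1] = -2
(x ⊛ y)[2] = 4

x ⊛ y = [-6, -2, 4]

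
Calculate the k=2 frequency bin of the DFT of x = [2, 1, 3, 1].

X[2] = Σ(n=0 to 3) x[n] · ω_4^(2n) where ω_4 = e^(-2πi/4)
= (2)·ω_4^0 + (1)·ω_4^2 + (3)·ω_4^4 + (1)·ω_4^6

X[2] = 3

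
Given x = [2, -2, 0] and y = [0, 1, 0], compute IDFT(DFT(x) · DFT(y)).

(x ⊛ y)[n] = Σ(m=0 to 2) x[m] · y[(n-m) mod 3]

Computing each output sample:
(x ⊛ y)[0] = 0
(x ⊛ y)[1] = 2
(x ⊛ y)[2] = -2

x ⊛ y = [0, 2, -2]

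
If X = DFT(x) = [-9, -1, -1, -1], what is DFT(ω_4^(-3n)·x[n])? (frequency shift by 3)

Modulation property: DFT(ω_4^(-3n)·x[n]) = X[(k-3) mod 4], so circularly shift X by 3 positions.

X[k-3] = [-1, -1, -1, -9]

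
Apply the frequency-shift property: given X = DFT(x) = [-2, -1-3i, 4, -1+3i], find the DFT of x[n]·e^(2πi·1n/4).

Modulation property: DFT(ω_4^(-1n)·x[n]) = X[(k-1) mod 4], so circularly shift X by 1 positions.

X[k-1] = [-1+3i, -2, -1-3i, 4]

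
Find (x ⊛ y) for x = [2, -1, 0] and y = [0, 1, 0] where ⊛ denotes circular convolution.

(x ⊛ y)[n] = Σ(m=0 to 2) x[m] · y[(n-m) mod 3]

Computing each output sample:
(x ⊛ y)[0] = 0
(x ⊛ y)[1] = 2
(x ⊛ y)[2] = -1

x ⊛ y = [0, 2, -1]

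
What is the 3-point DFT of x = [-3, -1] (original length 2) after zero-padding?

Original 2-point DFT: [-4, -2]
Zero-padded 3-point DFT provides frequency interpolation.

DFT_3([x, 0, ...]) = [-4, -2.5000+0.8660i, -2.5000-0.8660i]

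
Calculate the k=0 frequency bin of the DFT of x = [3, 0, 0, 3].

X[0] = Σ(n=0 to 3) x[n] · ω_4^0 = Σ x[n]
= (3) + (0) + (0) + (3)

X[0] = 6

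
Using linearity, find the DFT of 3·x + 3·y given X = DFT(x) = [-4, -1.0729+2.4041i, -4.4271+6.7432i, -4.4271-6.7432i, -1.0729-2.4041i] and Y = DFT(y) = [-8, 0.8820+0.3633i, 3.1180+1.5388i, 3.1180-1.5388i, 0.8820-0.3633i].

By linearity: DFT(3x + 3y) = 3·DFT(x) + 3·DFT(y)
= 3·[-4, -1.0729+2.4041i, -4.4271+6.7432i, -4.4271-6.7432i, -1.0729-2.4041i] + 3·[-8, 0.8820+0.3633i, 3.1180+1.5388i, 3.1180-1.5388i, 0.8820-0.3633i]

Computing element-wise:
Z[0] = 3·(-4) + 3·(-8) = -36
Z[1] = 3·(-1.0729+2.4041i) + 3·(0.8820+0.3633i) = -0.5727+8.3022i
Z[2] = 3·(-4.4271+6.7432i) + 3·(3.1180+1.5388i) = -3.9273+24.8460i
Z[3] = 3·(-4.4271-6.7432i) + 3·(3.1180-1.5388i) = -3.9273-24.8460i
Z[4] = 3·(-1.0729-2.4041i) + 3·(0.8820-0.3633i) = -0.5727-8.3022i

DFT(3x + 3y) = 3·X + 3·Y = [-36, -0.5727+8.3022i, -3.9273+24.8460i, -3.9273-24.8460i, -0.5727-8.3022i]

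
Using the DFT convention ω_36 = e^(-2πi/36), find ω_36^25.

ω_36^25 = e^(-2πi·25/36)
= cos(-2π·25/36) + i·sin(-2π·25/36)
= cos(-50π/36) + i·sin(-50π/36)

ω_36^25 = cos(-50π/36) + i·sin(-50π/36) = -0.3420+0.9397i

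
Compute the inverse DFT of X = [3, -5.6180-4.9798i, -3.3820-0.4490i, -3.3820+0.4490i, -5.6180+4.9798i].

x[n] = (1/5) Σ(k=0 to 4) X[k] · e^(2πikn/5)

Computing each x[n]:
x[0] = -3
x[1] = 3
x[2] = 3
x[3] = 1
x[4] = -1

x = [-3, 3, 3, 1, -1]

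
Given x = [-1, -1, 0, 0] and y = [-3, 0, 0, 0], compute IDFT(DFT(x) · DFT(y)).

(x ⊛ y)[n] = Σ(m=0 to 3) x[m] · y[(n-m) mod 4]

Computing each output sample:
(x ⊛ y)[0] = 3
(x ⊛ y)[1] = 3
(x ⊛ y)[2] = 0
(x ⊛ y)[3] = 0

x ⊛ y = [3, 3, 0, 0]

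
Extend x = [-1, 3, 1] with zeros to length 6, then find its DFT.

Original 3-point DFT: [3, -3.0000-1.7321i, -3.0000+1.7321i]
Zero-padded 6-point DFT provides frequency interpolation.

DFT_6([x, 0, ...]) = [3, -3.4641i, -3.0000-1.7321i, -3, -3.0000+1.7321i, 3.4641i]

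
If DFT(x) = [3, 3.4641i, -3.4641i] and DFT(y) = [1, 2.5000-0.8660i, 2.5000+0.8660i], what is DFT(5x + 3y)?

By linearity: DFT(5x + 3y) = 5·DFT(x) + 3·DFT(y)
= 5·[3, 3.4641i, -3.4641i] + 3·[1, 2.5000-0.8660i, 2.5000+0.8660i]

Computing element-wise:
Z[0] = 5·(3) + 3·(1) = 18
Z[1] = 5·(3.4641i) + 3·(2.5000-0.8660i) = 7.5000+14.7225i
Z[2] = 5·(-3.4641i) + 3·(2.5000+0.8660i) = 7.5000-14.7225i

DFT(5x + 3y) = 5·X + 3·Y = [18, 7.5000+14.7225i, 7.5000-14.7225i]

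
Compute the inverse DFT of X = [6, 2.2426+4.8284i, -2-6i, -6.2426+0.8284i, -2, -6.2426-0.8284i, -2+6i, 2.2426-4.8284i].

x[n] = (1/8) Σ(k=0 to 7) X[k] · e^(2πikn/8)

Computing each x[n]:
x[0] = -1
x[1] = 3
x[2] = 0
x[3] = -3
x[4] = 1
x[5] = 2
x[6] = 2
x[7] = 2

x = [-1, 3, 0, -3, 1, 2, 2, 2]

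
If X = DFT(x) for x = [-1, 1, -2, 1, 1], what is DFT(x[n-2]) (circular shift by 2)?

Time shift by 2: X_shifted[k] = ω_5^(2k) · X[k]
Shifted x = [1, 1, -1, 1, -2]

DFT(x[n-2]) = [0, 0.6910-1.6776i, 1.8090-3.6655i, 1.8090+3.6655i, 0.6910+1.6776i]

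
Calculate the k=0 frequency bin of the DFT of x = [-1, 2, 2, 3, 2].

X[0] = Σ(n=0 to 4) x[n] · ω_5^0 = Σ x[n]
= (-1) + (2) + (2) + (3) + (2)

X[0] = 8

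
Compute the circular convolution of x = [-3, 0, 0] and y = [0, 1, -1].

(x ⊛ y)[n] = Σ(m=0 to 2) x[m] · y[(n-m) mod 3]

Computing each output sample:
(x ⊛ y)[0] = 0
(x ⊛ y)[1] = -3
(x ⊛ y)[2] = 3

x ⊛ y = [0, -3, 3]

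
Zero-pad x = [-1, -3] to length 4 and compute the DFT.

Original 2-point DFT: [-4, 2]
Zero-padded 4-point DFT provides frequency interpolation.

DFT_4([x, 0, ...]) = [-4, -1+3i, 2, -1-3i]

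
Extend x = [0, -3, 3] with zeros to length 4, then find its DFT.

Original 3-point DFT: [0, 5.1962i, -5.1962i]
Zero-padded 4-point DFT provides frequency interpolation.

DFT_4([x, 0, ...]) = [0, -3+3i, 6, -3-3i]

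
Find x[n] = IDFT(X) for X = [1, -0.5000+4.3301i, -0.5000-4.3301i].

x[n] = (1/3) Σ(k=0 to 2) X[k] · e^(2πikn/3)

Computing each x[n]:
x[0] = 0
x[1] = -2
x[2] = 3

x = [0, -2, 3]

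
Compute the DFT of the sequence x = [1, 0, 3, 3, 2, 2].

X[k] = Σ(n=0 to 5) x[n] · ω_6^(nk)
where ω_6 = e^(-2πi/6)

Computing each X[k]:
X[0] = 11
X[1] = -3.5000+0.8660i
X[2] = 0.5000+2.5981i
X[3] = 1
X[4] = 0.5000-2.5981i
X[5] = -3.5000-0.8660i

X = [11, -3.5000+0.8660i, 0.5000+2.5981i, 1, 0.5000-2.5981i, -3.5000-0.8660i]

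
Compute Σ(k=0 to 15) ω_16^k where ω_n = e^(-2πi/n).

Sum of all nth roots of unity equals 0 for n > 1 (geometric series with r ≠ 1).

0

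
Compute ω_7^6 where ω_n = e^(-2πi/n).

ω_7^6 = e^(-2πi·6/7)
= cos(-2π·6/7) + i·sin(-2π·6/7)
= cos(-12π/7) + i·sin(-12π/7)

ω_7^6 = cos(-12π/7) + i·sin(-12π/7) = 0.6235+0.7818i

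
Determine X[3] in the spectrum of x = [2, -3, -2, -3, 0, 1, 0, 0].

X[3] = Σ(n=0 to 7) x[n] · ω_8^(3n) where ω_8 = e^(-2πi/8)
= (2)·ω_8^0 + (-3)·ω_8^3 + (-2)·ω_8^6 + (-3)·ω_8^9 + (0)·ω_8^12 + (1)·ω_8^15 + (0)·ω_8^18 + (0)·ω_8^21

X[3] = 2.7071+2.9497i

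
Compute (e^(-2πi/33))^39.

Since ω_33^33 = 1, powers reduce modulo 33.
39 mod 33 = 6
So ω_33^39 = ω_33^6 = e^(-2πi·6/33)

ω_33^39 = ω_33^6 = 0.4154-0.9096i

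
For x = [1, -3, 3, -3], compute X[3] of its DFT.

X[3] = Σ(n=0 to 3) x[n] · ω_4^(3n) where ω_4 = e^(-2πi/4)
= (1)·ω_4^0 + (-3)·ω_4^3 + (3)·ω_4^6 + (-3)·ω_4^9

X[3] = -2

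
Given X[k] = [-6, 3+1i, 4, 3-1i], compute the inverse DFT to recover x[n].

x[n] = (1/4) Σ(k=0 to 3) X[k] · e^(2πikn/4)

Computing each x[n]:
x[0] = 1
x[1] = -3
x[2] = -2
x[3] = -2

x = [1, -3, -2, -2]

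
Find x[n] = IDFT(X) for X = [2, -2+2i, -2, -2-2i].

x[n] = (1/4) Σ(k=0 to 3) X[k] · e^(2πikn/4)

Computing each x[n]:
x[0] = -1
x[1] = 0
x[2] = 1
x[3] = 2

x = [-1, 0, 1, 2]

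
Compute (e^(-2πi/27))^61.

Since ω_27^27 = 1, powers reduce modulo 27.
61 mod 27 = 7
So ω_27^61 = ω_27^7 = e^(-2πi·7/27)

ω_27^61 = ω_27^7 = -0.0581-0.9983i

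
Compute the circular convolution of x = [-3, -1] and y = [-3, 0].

(x ⊛ y)[n] = Σ(m=0 to 1) x[m] · y[(n-m) mod 2]

Computing each output sample:
(x ⊛ y)[0] = 9
(x ⊛ y)[1] = 3

x ⊛ y = [9, 3]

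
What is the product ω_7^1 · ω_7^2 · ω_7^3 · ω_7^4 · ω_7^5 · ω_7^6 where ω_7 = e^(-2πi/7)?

The primitive 7th roots of unity are ω_7^k for k coprime to 7: k ∈ {1, 2, 3, 4, 5, 6}
Their product equals the constant term of the cyclotomic polynomial Φ_7(x) up to sign.
For n ≥ 3, the product of all primitive nth roots of unity is 1. (For n=1 it is 1; for n=2 it is -1.)

1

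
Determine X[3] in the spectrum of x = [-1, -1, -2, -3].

X[3] = Σ(n=0 to 3) x[n] · ω_4^(3n) where ω_4 = e^(-2πi/4)
= (-1)·ω_4^0 + (-1)·ω_4^3 + (-2)·ω_4^6 + (-3)·ω_4^9

X[3] = 1+2i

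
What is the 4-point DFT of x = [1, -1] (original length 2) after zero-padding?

Original 2-point DFT: [0, 2]
Zero-padded 4-point DFT provides frequency interpolation.

DFT_4([x, 0, ...]) = [0, 1+1i, 2, 1-1i]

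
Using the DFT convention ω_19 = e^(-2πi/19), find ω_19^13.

ω_19^13 = e^(-2πi·13/19)
= cos(-2π·13/19) + i·sin(-2π·13/19)
= cos(-26π/19) + i·sin(-26π/19)

ω_19^13 = cos(-26π/19) + i·sin(-26π/19) = -0.4017+0.9158i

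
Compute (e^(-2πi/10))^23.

Since ω_10^10 = 1, powers reduce modulo 10.
23 mod 10 = 3
So ω_10^23 = ω_10^3 = e^(-2πi·3/10)

ω_10^23 = ω_10^3 = -0.3090-0.9511i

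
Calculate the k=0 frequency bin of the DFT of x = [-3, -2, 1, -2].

X[0] = Σ(n=0 to 3) x[n] · ω_4^0 = Σ x[n]
= (-3) + (-2) + (1) + (-2)

X[0] = -6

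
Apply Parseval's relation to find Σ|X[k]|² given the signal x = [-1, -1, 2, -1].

Parseval: Σ|x[n]|² = (1/N)Σ|X[k]|², so Σ|X[k]|² = N·Σ|x[n]|² = 4·7.0000

Σ|X[k]|² = N·Σ|x[n]|² = 4·7.0000 = 28.0000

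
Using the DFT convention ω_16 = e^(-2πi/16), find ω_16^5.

ω_16^5 = e^(-2πi·5/16)
= cos(-2π·5/16) + i·sin(-2π·5/16)
= cos(-10π/16) + i·sin(-10π/16)

ω_16^5 = cos(-10π/16) + i·sin(-10π/16) = -0.3827-0.9239i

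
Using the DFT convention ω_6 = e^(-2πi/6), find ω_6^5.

ω_6^5 = e^(-2πi·5/6)
= cos(-2π·5/6) + i·sin(-2π·5/6)
= cos(-10π/6) + i·sin(-10π/6)

ω_6^5 = cos(-10π/6) + i·sin(-10π/6) = 0.5000+0.8660i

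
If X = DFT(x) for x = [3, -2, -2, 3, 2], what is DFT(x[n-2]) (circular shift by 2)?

Time shift by 2: X_shifted[k] = ω_5^(2k) · X[k]
Shifted x = [3, 2, 3, -2, -2]

DFT(x[n-2]) = [4, 2.1910-6.7432i, 3.3090+2.4041i, 3.3090-2.4041i, 2.1910+6.7432i]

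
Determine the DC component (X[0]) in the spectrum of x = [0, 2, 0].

X[0] = Σ(n=0 to 2) x[n] · ω_3^0 = Σ x[n]
= (0) + (2) + (0)

X[0] = 2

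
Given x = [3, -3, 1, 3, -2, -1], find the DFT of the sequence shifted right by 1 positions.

Time shift by 1: X_shifted[k] = ω_6^(1k) · X[k]
Shifted x = [-1, 3, -3, 1, 3, -2]

DFT(x[n-1]) = [1, -1.5000+0.8660i, -0.5000-9.5263i, -3, -0.5000+9.5263i, -1.5000-0.8660i]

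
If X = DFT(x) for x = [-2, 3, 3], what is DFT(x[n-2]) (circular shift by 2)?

Time shift by 2: X_shifted[k] = ω_3^(2k) · X[k]
Shifted x = [3, 3, -2]

DFT(x[n-2]) = [4, 2.5000-4.3301i, 2.5000+4.3301i]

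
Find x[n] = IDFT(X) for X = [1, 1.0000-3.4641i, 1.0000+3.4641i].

x[n] = (1/3) Σ(k=0 to 2) X[k] · e^(2πikn/3)

Computing each x[n]:
x[0] = 1
x[1] = 2
x[2] = -2

x = [1, 2, -2]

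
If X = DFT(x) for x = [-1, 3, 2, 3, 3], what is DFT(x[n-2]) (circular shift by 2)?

Time shift by 2: X_shifted[k] = ω_5^(2k) · X[k]
Shifted x = [3, 3, -1, 3, 2]

DFT(x[n-2]) = [10, 2.9271+1.4001i, -0.4271-4.3920i, -0.4271+4.3920i, 2.9271-1.4001i]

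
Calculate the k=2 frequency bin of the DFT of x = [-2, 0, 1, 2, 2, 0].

X[2] = Σ(n=0 to 5) x[n] · ω_6^(2n) where ω_6 = e^(-2πi/6)
= (-2)·ω_6^0 + (0)·ω_6^2 + (1)·ω_6^4 + (2)·ω_6^6 + (2)·ω_6^8 + (0)·ω_6^10

X[2] = -1.5000-0.8660i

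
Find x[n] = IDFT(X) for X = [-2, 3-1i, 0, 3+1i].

x[n] = (1/4) Σ(k=0 to 3) X[k] · e^(2πikn/4)

Computing each x[n]:
x[0] = 1
x[1] = 0
x[2] = -2
x[3] = -1

x = [1, 0, -2, -1]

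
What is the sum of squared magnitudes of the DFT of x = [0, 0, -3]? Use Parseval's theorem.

Parseval: Σ|x[n]|² = (1/N)Σ|X[k]|², so Σ|X[k]|² = N·Σ|x[n]|² = 3·9.0000

Σ|X[k]|² = N·Σ|x[n]|² = 3·9.0000 = 27.0000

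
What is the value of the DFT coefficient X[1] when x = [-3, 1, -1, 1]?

X[1] = Σ(n=0 to 3) x[n] · ω_4^(1n) where ω_4 = e^(-2πi/4)
= (-3)·ω_4^0 + (1)·ω_4^1 + (-1)·ω_4^2 + (1)·ω_4^3

X[1] = -2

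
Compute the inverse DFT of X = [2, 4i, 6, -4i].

x[n] = (1/4) Σ(k=0 to 3) X[k] · e^(2πikn/4)

Computing each x[n]:
x[0] = 2
x[1] = -3
x[2] = 2
x[3] = 1

x = [2, -3, 2, 1]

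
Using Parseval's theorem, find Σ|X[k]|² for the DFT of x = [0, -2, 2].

Parseval: Σ|x[n]|² = (1/N)Σ|X[k]|², so Σ|X[k]|² = N·Σ|x[n]|² = 3·8.0000

Σ|X[k]|² = N·Σ|x[n]|² = 3·8.0000 = 24.0000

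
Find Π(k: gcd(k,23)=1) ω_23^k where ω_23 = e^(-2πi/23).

The primitive 23rd roots of unity are ω_23^k for k coprime to 23: k ∈ {1, 2, 3, 4, 5, 6, 7, 8, 9, 10, 11, 12, 13, 14, 15, 16, 17, 18, 19, 20, 21, 22}
Their product equals the constant term of the cyclotomic polynomial Φ_23(x) up to sign.
For n ≥ 3, the product of all primitive nth roots of unity is 1. (For n=1 it is 1; for n=2 it is -1.)

1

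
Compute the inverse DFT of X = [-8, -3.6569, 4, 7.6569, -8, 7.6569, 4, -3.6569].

x[n] = (1/8) Σ(k=0 to 7) X[k] · e^(2πikn/8)

Computing each x[n]:
x[0] = 0
x[1] = -2
x[2] = -3
x[3] = 2
x[4] = -2
x[5] = 2
x[6] = -3
x[7] = -2

x = [0, -2, -3, 2, -2, 2, -3, -2]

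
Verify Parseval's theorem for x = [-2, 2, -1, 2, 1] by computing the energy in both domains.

Time domain:
Σ|x[n]|² = |-2|² + |2|² + |-1|² + |2|² + |1|² = 14.0000

Frequency domain:
(1/5)Σ|X[k]|² = (1/5)(|2|² + |-1.8820+0.8123i|² + |-4.1180-3.4410i|² + |-4.1180+3.4410i|² + |-1.8820-0.8123i|²) = (1/5)·70.0000 = 14.0000

Both sides agree, confirming Parseval's theorem.

Σ|x[n]|² = (1/N)Σ|X[k]|² = 14.0000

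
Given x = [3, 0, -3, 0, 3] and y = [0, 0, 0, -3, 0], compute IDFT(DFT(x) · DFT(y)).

(x ⊛ y)[n] = Σ(m=0 to 4) x[m] · y[(n-m) mod 5]

Computing each output sample:
(x ⊛ y)[0] = 9
(x ⊛ y)[1] = 0
(x ⊛ y)[2] = -9
(x ⊛ y)[3] = -9
(x ⊛ y)[4] = 0

x ⊛ y = [9, 0, -9, -9, 0]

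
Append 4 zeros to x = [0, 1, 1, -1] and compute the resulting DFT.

Original 4-point DFT: [1, -1-2i, 1, -1+2i]
Zero-padded 8-point DFT provides frequency interpolation.

DFT_8([x, 0, ...]) = [1, 1.4142-1.0000i, -1-2i, -1.4142+1.0000i, 1, -1.4142-1.0000i, -1+2i, 1.4142+1.0000i]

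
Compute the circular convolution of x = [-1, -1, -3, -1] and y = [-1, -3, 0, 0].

(x ⊛ y)[n] = Σ(m=0 to 3) x[m] · y[(n-m) mod 4]

Computing each output sample:
(x ⊛ y)[0] = 4
(x ⊛ y)[1] = 4
(x ⊛ y)[2] = 6
(x ⊛ y)[3] = 10

x ⊛ y = [4, 4, 6, 10]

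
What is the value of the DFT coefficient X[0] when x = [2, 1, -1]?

X[0] = Σ(n=0 to 2) x[n] · ω_3^0 = Σ x[n]
= (2) + (1) + (-1)

X[0] = 2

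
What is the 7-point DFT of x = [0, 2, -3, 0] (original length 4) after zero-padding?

Original 4-point DFT: [-1, 3-2i, -5, 3+2i]
Zero-padded 7-point DFT provides frequency interpolation.

DFT_7([x, 0, ...]) = [-1, 1.9145+1.3611i, 2.2579-3.2515i, -3.6724-3.2133i, -3.6724+3.2133i, 2.2579+3.2515i, 1.9145-1.3611i]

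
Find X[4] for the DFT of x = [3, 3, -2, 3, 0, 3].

X[4] = Σ(n=0 to 5) x[n] · ω_6^(4n) where ω_6 = e^(-2πi/6)
= (3)·ω_6^0 + (3)·ω_6^4 + (-2)·ω_6^8 + (3)·ω_6^12 + (0)·ω_6^16 + (3)·ω_6^20

X[4] = 4.0000+1.7321i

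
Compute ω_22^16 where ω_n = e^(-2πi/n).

ω_22^16 = e^(-2πi·16/22)
= cos(-2π·16/22) + i·sin(-2π·16/22)
= cos(-32π/22) + i·sin(-32π/22)

ω_22^16 = cos(-32π/22) + i·sin(-32π/22) = -0.1423+0.9898i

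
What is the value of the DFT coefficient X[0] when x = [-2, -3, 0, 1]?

X[0] = Σ(n=0 to 3) x[n] · ω_4^0 = Σ x[n]
= (-2) + (-3) + (0) + (1)

X[0] = -4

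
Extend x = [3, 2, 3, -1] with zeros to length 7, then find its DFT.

Original 4-point DFT: [7, -3i, 5, 3i]
Zero-padded 7-point DFT provides frequency interpolation.

DFT_7([x, 0, ...]) = [7, 4.4804-4.0546i, -0.7714-1.4300i, 3.2911+2.4527i, 3.2911-2.4527i, -0.7714+1.4300i, 4.4804+4.0546i]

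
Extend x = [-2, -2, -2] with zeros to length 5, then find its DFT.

Original 3-point DFT: [-6, 0, 0]
Zero-padded 5-point DFT provides frequency interpolation.

DFT_5([x, 0, ...]) = [-6, -1.0000+3.0777i, -1.0000-0.7265i, -1.0000+0.7265i, -1.0000-3.0777i]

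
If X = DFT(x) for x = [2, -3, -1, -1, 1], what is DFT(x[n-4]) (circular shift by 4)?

Time shift by 4: X_shifted[k] = ω_5^(4k) · X[k]
Shifted x = [-3, -1, -1, 1, 2]

DFT(x[n-4]) = [-2, -2.6910+4.0287i, -3.8090-0.1388i, -3.8090+0.1388i, -2.6910-4.0287i]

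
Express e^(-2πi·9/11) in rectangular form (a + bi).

ω_11^9 = e^(-2πi·9/11)
= cos(-2π·9/11) + i·sin(-2π·9/11)
= cos(-18π/11) + i·sin(-18π/11)

ω_11^9 = cos(-18π/11) + i·sin(-18π/11) = 0.4154+0.9096i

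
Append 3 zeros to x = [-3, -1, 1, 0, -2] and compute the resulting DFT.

Original 5-point DFT: [-5, -4.7361-1.5388i, -0.2639+0.3633i, -0.2639-0.3633i, -4.7361+1.5388i]
Zero-padded 8-point DFT provides frequency interpolation.

DFT_8([x, 0, ...]) = [-5, -1.7071-0.2929i, -6+1i, -0.2929+1.7071i, -3, -0.2929-1.7071i, -6-1i, -1.7071+0.2929i]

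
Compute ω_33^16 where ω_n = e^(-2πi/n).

ω_33^16 = e^(-2πi·16/33)
= cos(-2π·16/33) + i·sin(-2π·16/33)
= cos(-32π/33) + i·sin(-32π/33)

ω_33^16 = cos(-32π/33) + i·sin(-32π/33) = -0.9955-0.0951i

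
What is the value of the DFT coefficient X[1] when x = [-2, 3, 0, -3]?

X[1] = Σ(n=0 to 3) x[n] · ω_4^(1n) where ω_4 = e^(-2πi/4)
= (-2)·ω_4^0 + (3)·ω_4^1 + (0)·ω_4^2 + (-3)·ω_4^3

X[1] = -2-6i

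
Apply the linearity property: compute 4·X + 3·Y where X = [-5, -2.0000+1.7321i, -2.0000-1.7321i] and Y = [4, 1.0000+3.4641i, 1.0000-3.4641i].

By linearity: DFT(4x + 3y) = 4·DFT(x) + 3·DFT(y)
= 4·[-5, -2.0000+1.7321i, -2.0000-1.7321i] + 3·[4, 1.0000+3.4641i, 1.0000-3.4641i]

Computing element-wise:
Z[0] = 4·(-5) + 3·(4) = -8
Z[1] = 4·(-2.0000+1.7321i) + 3·(1.0000+3.4641i) = -5.0000+17.3207i
Z[2] = 4·(-2.0000-1.7321i) + 3·(1.0000-3.4641i) = -5.0000-17.3207i

DFT(4x + 3y) = 4·X + 3·Y = [-8, -5.0000+17.3207i, -5.0000-17.3207i]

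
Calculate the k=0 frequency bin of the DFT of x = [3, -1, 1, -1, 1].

X[0] = Σ(n=0 to 4) x[n] · ω_5^0 = Σ x[n]
= (3) + (-1) + (1) + (-1) + (1)

X[0] = 3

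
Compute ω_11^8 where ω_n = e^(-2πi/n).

ω_11^8 = e^(-2πi·8/11)
= cos(-2π·8/11) + i·sin(-2π·8/11)
= cos(-16π/11) + i·sin(-16π/11)

ω_11^8 = cos(-16π/11) + i·sin(-16π/11) = -0.1423+0.9898i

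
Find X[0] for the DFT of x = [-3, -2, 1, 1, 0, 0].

X[0] = Σ(n=0 to 5) x[n] · ω_6^0 = Σ x[n]
= (-3) + (-2) + (1) + (1) + (0) + (0)

X[0] = -3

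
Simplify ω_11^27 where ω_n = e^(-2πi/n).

Since ω_11^11 = 1, powers reduce modulo 11.
27 mod 11 = 5
So ω_11^27 = ω_11^5 = e^(-2πi·5/11)

ω_11^27 = ω_11^5 = -0.9595-0.2817i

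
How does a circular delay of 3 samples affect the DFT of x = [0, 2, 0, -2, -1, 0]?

Time shift by 3: X_shifted[k] = ω_6^(3k) · X[k]
Shifted x = [-2, -1, 0, 0, 2, 0]

DFT(x[n-3]) = [-1, -3.5000+2.5981i, -2.5000-0.8660i, 1, -2.5000+0.8660i, -3.5000-2.5981i]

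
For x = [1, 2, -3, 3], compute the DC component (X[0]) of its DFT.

X[0] = Σ(n=0 to 3) x[n] · ω_4^0 = Σ x[n]
= (1) + (2) + (-3) + (3)

X[0] = 3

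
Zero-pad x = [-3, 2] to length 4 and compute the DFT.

Original 2-point DFT: [-1, -5]
Zero-padded 4-point DFT provides frequency interpolation.

DFT_4([x, 0, ...]) = [-1, -3-2i, -5, -3+2i]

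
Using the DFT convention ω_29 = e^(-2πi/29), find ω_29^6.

ω_29^6 = e^(-2πi·6/29)
= cos(-2π·6/29) + i·sin(-2π·6/29)
= cos(-12π/29) + i·sin(-12π/29)

ω_29^6 = cos(-12π/29) + i·sin(-12π/29) = 0.2675-0.9635i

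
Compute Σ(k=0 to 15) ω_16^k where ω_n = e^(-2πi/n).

Sum of all nth roots of unity equals 0 for n > 1 (geometric series with r ≠ 1).

0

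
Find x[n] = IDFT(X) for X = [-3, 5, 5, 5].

x[n] = (1/4) Σ(k=0 to 3) X[k] · e^(2πikn/4)

Computing each x[n]:
x[0] = 3
x[1] = -2
x[2] = -2
x[3] = -2

x = [3, -2, -2, -2]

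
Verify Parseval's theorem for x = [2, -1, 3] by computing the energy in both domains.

Time domain:
Σ|x[n]|² = |2|² + |-1|² + |3|² = 14.0000

Frequency domain:
(1/3)Σ|X[k]|² = (1/3)(|4|² + |1.0000+3.4641i|² + |1.0000-3.4641i|²) = (1/3)·42.0000 = 14.0000

Both sides agree, confirming Parseval's theorem.

Σ|x[n]|² = (1/N)Σ|X[k]|² = 14.0000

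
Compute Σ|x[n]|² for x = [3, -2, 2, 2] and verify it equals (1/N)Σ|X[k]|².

Time domain:
Σ|x[n]|² = |3|² + |-2|² + |2|² + |2|² = 21.0000

Frequency domain:
(1/4)Σ|X[k]|² = (1/4)(|5|² + |1+4i|² + |5|² + |1-4i|²) = (1/4)·84.0000 = 21.0000

Both sides agree, confirming Parseval's theorem.

Σ|x[n]|² = (1/N)Σ|X[k]|² = 21.0000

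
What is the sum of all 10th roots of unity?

Sum of all nth roots of unity equals 0 for n > 1 (geometric series with r ≠ 1).

0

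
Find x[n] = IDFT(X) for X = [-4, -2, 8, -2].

x[n] = (1/4) Σ(k=0 to 3) X[k] · e^(2πikn/4)

Computing each x[n]:
x[0] = 0
x[1] = -3
x[2] = 2
x[3] = -3

x = [0, -3, 2, -3]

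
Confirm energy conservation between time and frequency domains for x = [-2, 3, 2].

Time domain:
Σ|x[n]|² = |-2|² + |3|² + |2|² = 17.0000

Frequency domain:
(1/3)Σ|X[k]|² = (1/3)(|3|² + |-4.5000-0.8660i|² + |-4.5000+0.8660i|²) = (1/3)·51.0000 = 17.0000

Both sides agree, confirming Parseval's theorem.

Σ|x[n]|² = (1/N)Σ|X[k]|² = 17.0000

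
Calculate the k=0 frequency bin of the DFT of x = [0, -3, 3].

X[0] = Σ(n=0 to 2) x[n] · ω_3^0 = Σ x[n]
= (0) + (-3) + (3)

X[0] = 0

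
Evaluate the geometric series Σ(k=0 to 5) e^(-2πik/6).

Sum of all nth roots of unity equals 0 for n > 1 (geometric series with r ≠ 1).

0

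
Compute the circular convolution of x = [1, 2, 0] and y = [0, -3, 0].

(x ⊛ y)[n] = Σ(m=0 to 2) x[m] · y[(n-m) mod 3]

Computing each output sample:
(x ⊛ y)[0] = 0
(x ⊛ y)[1] = -3
(x ⊛ y)[2] = -6

x ⊛ y = [0, -3, -6]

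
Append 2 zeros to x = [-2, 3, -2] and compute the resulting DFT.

Original 3-point DFT: [-1, -2.5000-4.3301i, -2.5000+4.3301i]
Zero-padded 5-point DFT provides frequency interpolation.

DFT_5([x, 0, ...]) = [-1, 0.5451-1.6776i, -5.0451-3.6655i, -5.0451+3.6655i, 0.5451+1.6776i]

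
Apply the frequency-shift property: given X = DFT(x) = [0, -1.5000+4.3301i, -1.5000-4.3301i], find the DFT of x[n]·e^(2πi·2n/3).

Modulation property: DFT(ω_3^(-2n)·x[n]) = X[(k-2) mod 3], so circularly shift X by 2 positions.

X[k-2] = [-1.5000+4.3301i, -1.5000-4.3301i, 0]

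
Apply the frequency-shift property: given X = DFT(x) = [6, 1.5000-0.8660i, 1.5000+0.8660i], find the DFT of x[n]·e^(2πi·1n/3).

Modulation property: DFT(ω_3^(-1n)·x[n]) = X[(k-1) mod 3], so circularly shift X by 1 positions.

X[k-1] = [1.5000+0.8660i, 6, 1.5000-0.8660i]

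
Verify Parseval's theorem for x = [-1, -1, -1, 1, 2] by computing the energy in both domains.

Time domain:
Σ|x[n]|² = |-1|² + |-1|² + |-1|² + |1|² + |2|² = 8.0000

Frequency domain:
(1/5)Σ|X[k]|² = (1/5)(|0|² + |-0.6910+4.0287i|² + |-1.8090-0.1388i|² + |-1.8090+0.1388i|² + |-0.6910-4.0287i|²) = (1/5)·40.0000 = 8.0000

Both sides agree, confirming Parseval's theorem.

Σ|x[n]|² = (1/N)Σ|X[k]|² = 8.0000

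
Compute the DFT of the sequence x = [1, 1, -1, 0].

X[k] = Σ(n=0 to 3) x[n] · ω_4^(nk)
where ω_4 = e^(-2πi/4)

Computing each X[k]:
X[0] = 1
X[1] = 2-1i
X[2] = -1
X[3] = 2+1i

X = [1, 2-1i, -1, 2+1i]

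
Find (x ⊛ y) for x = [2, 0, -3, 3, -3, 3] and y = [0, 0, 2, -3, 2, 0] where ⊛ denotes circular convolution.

(x ⊛ y)[n] = Σ(m=0 to 5) x[m] · y[(n-m) mod 6]

Computing each output sample:
(x ⊛ y)[0] = -21
(x ⊛ y)[1] = 21
(x ⊛ y)[2] = -11
(x ⊛ y)[3] = 0
(x ⊛ y)[4] = -2
(x ⊛ y)[5] = 15

x ⊛ y = [-21, 21, -11, 0, -2, 15]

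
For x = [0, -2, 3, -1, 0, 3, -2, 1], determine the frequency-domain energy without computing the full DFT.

Parseval: Σ|x[n]|² = (1/N)Σ|X[k]|², so Σ|X[k]|² = N·Σ|x[n]|² = 8·28.0000

Σ|X[k]|² = N·Σ|x[n]|² = 8·28.0000 = 224.0000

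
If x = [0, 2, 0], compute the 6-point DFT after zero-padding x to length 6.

Original 3-point DFT: [2, -1.0000-1.7321i, -1.0000+1.7321i]
Zero-padded 6-point DFT provides frequency interpolation.

DFT_6([x, 0, ...]) = [2, 1.0000-1.7321i, -1.0000-1.7321i, -2, -1.0000+1.7321i, 1.0000+1.7321i]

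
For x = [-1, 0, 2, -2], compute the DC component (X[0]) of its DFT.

X[0] = Σ(n=0 to 3) x[n] · ω_4^0 = Σ x[n]
= (-1) + (0) + (2) + (-2)

X[0] = -1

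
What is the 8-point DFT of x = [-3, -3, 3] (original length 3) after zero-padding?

Original 3-point DFT: [-3, -3.0000+5.1962i, -3.0000-5.1962i]
Zero-padded 8-point DFT provides frequency interpolation.

DFT_8([x, 0, ...]) = [-3, -5.1213-0.8787i, -6+3i, -0.8787+5.1213i, 3, -0.8787-5.1213i, -6-3i, -5.1213+0.8787i]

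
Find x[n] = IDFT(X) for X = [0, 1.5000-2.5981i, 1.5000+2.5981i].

x[n] = (1/3) Σ(k=0 to 2) X[k] · e^(2πikn/3)

Computing each x[n]:
x[0] = 1
x[1] = 1
x[2] = -2

x = [1, 1, -2]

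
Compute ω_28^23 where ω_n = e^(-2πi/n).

ω_28^23 = e^(-2πi·23/28)
= cos(-2π·23/28) + i·sin(-2π·23/28)
= cos(-46π/28) + i·sin(-46π/28)

ω_28^23 = cos(-46π/28) + i·sin(-46π/28) = 0.4339+0.9010i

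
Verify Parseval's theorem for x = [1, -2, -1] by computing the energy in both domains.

Time domain:
Σ|x[n]|² = |1|² + |-2|² + |-1|² = 6.0000

Frequency domain:
(1/3)Σ|X[k]|² = (1/3)(|-2|² + |2.5000+0.8660i|² + |2.5000-0.8660i|²) = (1/3)·18.0000 = 6.0000

Both sides agree, confirming Parseval's theorem.

Σ|x[n]|² = (1/N)Σ|X[k]|² = 6.0000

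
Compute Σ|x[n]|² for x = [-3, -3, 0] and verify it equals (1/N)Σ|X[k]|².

Time domain:
Σ|x[n]|² = |-3|² + |-3|² + |0|² = 18.0000

Frequency domain:
(1/3)Σ|X[k]|² = (1/3)(|-6|² + |-1.5000+2.5981i|² + |-1.5000-2.5981i|²) = (1/3)·54.0000 = 18.0000

Both sides agree, confirming Parseval's theorem.

Σ|x[n]|² = (1/N)Σ|X[k]|² = 18.0000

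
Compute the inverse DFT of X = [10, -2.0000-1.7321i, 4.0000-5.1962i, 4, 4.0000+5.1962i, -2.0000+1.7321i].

x[n] = (1/6) Σ(k=0 to 5) X[k] · e^(2πikn/6)

Computing each x[n]:
x[0] = 3
x[1] = 2
x[2] = 1
x[3] = 3
x[4] = 3
x[5] = -2

x = [3, 2, 1, 3, 3, -2]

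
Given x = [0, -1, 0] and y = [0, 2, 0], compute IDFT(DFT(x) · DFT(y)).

(x ⊛ y)[n] = Σ(m=0 to 2) x[m] · y[(n-m) mod 3]

Computing each output sample:
(x ⊛ y)[0] = 0
(x ⊛ y)[1] = 0
(x ⊛ y)[2] = -2

x ⊛ y = [0, 0, -2]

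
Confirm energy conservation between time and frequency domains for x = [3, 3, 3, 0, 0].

Time domain:
Σ|x[n]|² = |3|² + |3|² + |3|² + |0|² + |0|² = 27.0000

Frequency domain:
(1/5)Σ|X[k]|² = (1/5)(|9|² + |1.5000-4.6165i|² + |1.5000+1.0898i|² + |1.5000-1.0898i|² + |1.5000+4.6165i|²) = (1/5)·135.0000 = 27.0000

Both sides agree, confirming Parseval's theorem.

Σ|x[n]|² = (1/N)Σ|X[k]|² = 27.0000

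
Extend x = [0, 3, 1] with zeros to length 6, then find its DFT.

Original 3-point DFT: [4, -2.0000-1.7321i, -2.0000+1.7321i]
Zero-padded 6-point DFT provides frequency interpolation.

DFT_6([x, 0, ...]) = [4, 1.0000-3.4641i, -2.0000-1.7321i, -2, -2.0000+1.7321i, 1.0000+3.4641i]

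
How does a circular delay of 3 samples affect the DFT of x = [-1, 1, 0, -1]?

Time shift by 3: X_shifted[k] = ω_4^(3k) · X[k]
Shifted x = [1, 0, -1, -1]

DFT(x[n-3]) = [-1, 2-1i, 1, 2+1i]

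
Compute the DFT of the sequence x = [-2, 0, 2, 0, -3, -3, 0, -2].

X[k] = Σ(n=0 to 7) x[n] · ω_8^(nk)
where ω_8 = e^(-2πi/8)

Computing each X[k]:
X[0] = -8
X[1] = 1.7071-5.5355i
X[2] = -7+1i
X[3] = 0.2929-1.5355i
X[4] = 2
X[5] = 0.2929+1.5355i
X[6] = -7-1i
X[7] = 1.7071+5.5355i

X = [-8, 1.7071-5.5355i, -7+1i, 0.2929-1.5355i, 2, 0.2929+1.5355i, -7-1i, 1.7071+5.5355i]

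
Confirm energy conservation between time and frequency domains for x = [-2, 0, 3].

Time domain:
Σ|x[n]|² = |-2|² + |0|² + |3|² = 13.0000

Frequency domain:
(1/3)Σ|X[k]|² = (1/3)(|1|² + |-3.5000+2.5981i|² + |-3.5000-2.5981i|²) = (1/3)·39.0000 = 13.0000

Both sides agree, confirming Parseval's theorem.

Σ|x[n]|² = (1/N)Σ|X[k]|² = 13.0000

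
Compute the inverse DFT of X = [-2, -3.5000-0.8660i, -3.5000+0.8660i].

x[n] = (1/3) Σ(k=0 to 2) X[k] · e^(2πikn/3)

Computing each x[n]:
x[0] = -3
x[1] = 1
x[2] = 0

x = [-3, 1, 0]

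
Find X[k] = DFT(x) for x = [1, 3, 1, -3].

X[k] = Σ(n=0 to 3) x[n] · ω_4^(nk)
where ω_4 = e^(-2πi/4)

Computing each X[k]:
X[0] = 2
X[1] = -6i
X[2] = 2
X[3] = 6i

X = [2, -6i, 2, 6i]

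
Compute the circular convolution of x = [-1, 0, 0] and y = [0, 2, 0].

(x ⊛ y)[n] = Σ(m=0 to 2) x[m] · y[(n-m) mod 3]

Computing each output sample:
(x ⊛ y)[0] = 0
(x ⊛ y)[1] = -2
(x ⊛ y)[2] = 0

x ⊛ y = [0, -2, 0]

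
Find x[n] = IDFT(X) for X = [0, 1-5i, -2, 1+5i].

x[n] = (1/4) Σ(k=0 to 3) X[k] · e^(2πikn/4)

Computing each x[n]:
x[0] = 0
x[1] = 3
x[2] = -1
x[3] = -2

x = [0, 3, -1, -2]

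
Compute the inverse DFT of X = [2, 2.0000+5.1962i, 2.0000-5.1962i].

x[n] = (1/3) Σ(k=0 to 2) X[k] · e^(2πikn/3)

Computing each x[n]:
x[0] = 2
x[1] = -3
x[2] = 3

x = [2, -3, 3]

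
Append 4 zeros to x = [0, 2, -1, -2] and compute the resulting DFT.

Original 4-point DFT: [-1, 1-4i, -1, 1+4i]
Zero-padded 8-point DFT provides frequency interpolation.

DFT_8([x, 0, ...]) = [-1, 2.8284+1.0000i, 1-4i, -2.8284-1.0000i, -1, -2.8284+1.0000i, 1+4i, 2.8284-1.0000i]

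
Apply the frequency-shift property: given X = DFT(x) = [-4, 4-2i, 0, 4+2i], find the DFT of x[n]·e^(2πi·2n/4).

Modulation property: DFT(ω_4^(-2n)·x[n]) = X[(k-2) mod 4], so circularly shift X by 2 positions.

X[k-2] = [0, 4+2i, -4, 4-2i]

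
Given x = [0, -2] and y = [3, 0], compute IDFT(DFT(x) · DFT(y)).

(x ⊛ y)[n] = Σ(m=0 to 1) x[m] · y[(n-m) mod 2]

Computing each output sample:
(x ⊛ y)[0] = 0
(x ⊛ y)[1] = -6

x ⊛ y = [0, -6]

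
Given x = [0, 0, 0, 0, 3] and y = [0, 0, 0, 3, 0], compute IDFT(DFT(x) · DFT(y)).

(x ⊛ y)[n] = Σ(m=0 to 4) x[m] · y[(n-m) mod 5]

Computing each output sample:
(x ⊛ y)[0] = 0
(x ⊛ y)[1] = 0
(x ⊛ y)[2] = 9
(x ⊛ y)[3] = 0
(x ⊛ y)[4] = 0

x ⊛ y = [0, 0, 9, 0, 0]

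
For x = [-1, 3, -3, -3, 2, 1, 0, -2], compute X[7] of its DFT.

X[7] = Σ(n=0 to 7) x[n] · ω_8^(7n) where ω_8 = e^(-2πi/8)
= (-1)·ω_8^0 + (3)·ω_8^7 + (-3)·ω_8^14 + (-3)·ω_8^21 + (2)·ω_8^28 + (1)·ω_8^35 + (0)·ω_8^42 + (-2)·ω_8^49

X[7] = -0.8787-2.2929i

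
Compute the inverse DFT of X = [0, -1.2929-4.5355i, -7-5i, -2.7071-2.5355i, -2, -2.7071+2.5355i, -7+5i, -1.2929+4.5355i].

x[n] = (1/8) Σ(k=0 to 7) X[k] · e^(2πikn/8)

Computing each x[n]:
x[0] = -3
x[1] = 3
x[2] = 2
x[3] = 0
x[4] = -1
x[5] = 0
x[6] = 1
x[7] = -2

x = [-3, 3, 2, 0, -1, 0, 1, -2]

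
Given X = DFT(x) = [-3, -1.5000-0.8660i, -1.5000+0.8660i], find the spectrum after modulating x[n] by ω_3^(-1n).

Modulation property: DFT(ω_3^(-1n)·x[n]) = X[(k-1) mod 3], so circularly shift X by 1 positions.

X[k-1] = [-1.5000+0.8660i, -3, -1.5000-0.8660i]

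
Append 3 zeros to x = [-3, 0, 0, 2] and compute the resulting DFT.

Original 4-point DFT: [-1, -3+2i, -5, -3-2i]
Zero-padded 7-point DFT provides frequency interpolation.

DFT_7([x, 0, ...]) = [-1, -4.8019-0.8678i, -1.7530+1.5637i, -3.4450-1.9499i, -3.4450+1.9499i, -1.7530-1.5637i, -4.8019+0.8678i]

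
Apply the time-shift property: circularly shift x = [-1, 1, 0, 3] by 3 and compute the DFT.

Time shift by 3: X_shifted[k] = ω_4^(3k) · X[k]
Shifted x = [1, 0, 3, -1]

DFT(x[n-3]) = [3, -2-1i, 5, -2+1i]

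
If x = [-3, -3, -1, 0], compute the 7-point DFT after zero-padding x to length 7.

Original 4-point DFT: [-7, -2+3i, -1, -2-3i]
Zero-padded 7-point DFT provides frequency interpolation.

DFT_7([x, 0, ...]) = [-7, -4.6479+3.3204i, -1.4315+2.4909i, -0.9206+0.5198i, -0.9206-0.5198i, -1.4315-2.4909i, -4.6479-3.3204i]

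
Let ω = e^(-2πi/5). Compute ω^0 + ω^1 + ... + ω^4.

Sum of all nth roots of unity equals 0 for n > 1 (geometric series with r ≠ 1).

0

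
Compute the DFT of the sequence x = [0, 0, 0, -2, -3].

X[k] = Σ(n=0 to 4) x[n] · ω_5^(nk)
where ω_5 = e^(-2πi/5)

Computing each X[k]:
X[0] = -5
X[1] = 0.6910-4.0287i
X[2] = 1.8090+0.1388i
X[3] = 1.8090-0.1388i
X[4] = 0.6910+4.0287i

X = [-5, 0.6910-4.0287i, 1.8090+0.1388i, 1.8090-0.1388i, 0.6910+4.0287i]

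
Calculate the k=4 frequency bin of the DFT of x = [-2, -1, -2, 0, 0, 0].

X[4] = Σ(n=0 to 5) x[n] · ω_6^(4n) where ω_6 = e^(-2πi/6)
= (-2)·ω_6^0 + (-1)·ω_6^4 + (-2)·ω_6^8 + (0)·ω_6^12 + (0)·ω_6^16 + (0)·ω_6^20

X[4] = -0.5000+0.8660i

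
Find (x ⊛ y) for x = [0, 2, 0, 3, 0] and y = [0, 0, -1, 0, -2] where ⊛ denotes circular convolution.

(x ⊛ y)[n] = Σ(m=0 to 4) x[m] · y[(n-m) mod 5]

Computing each output sample:
(x ⊛ y)[0] = -7
(x ⊛ y)[1] = 0
(x ⊛ y)[2] = -6
(x ⊛ y)[3] = -2
(x ⊛ y)[4] = 0

x ⊛ y = [-7, 0, -6, -2, 0]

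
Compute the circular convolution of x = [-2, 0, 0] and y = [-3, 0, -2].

(x ⊛ y)[n] = Σ(m=0 to 2) x[m] · y[(n-m) mod 3]

Computing each output sample:
(x ⊛ y)[0] = 6
(x ⊛ y)[1] = 0
(x ⊛ y)[2] = 4

x ⊛ y = [6, 0, 4]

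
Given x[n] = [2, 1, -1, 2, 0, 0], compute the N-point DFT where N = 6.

X[k] = Σ(n=0 to 5) x[n] · ω_6^(nk)
where ω_6 = e^(-2πi/6)

Computing each X[k]:
X[0] = 4
X[1] = 1
X[2] = 4.0000-1.7321i
X[3] = -2
X[4] = 4.0000+1.7321i
X[5] = 1

X = [4, 1, 4.0000-1.7321i, -2, 4.0000+1.7321i, 1]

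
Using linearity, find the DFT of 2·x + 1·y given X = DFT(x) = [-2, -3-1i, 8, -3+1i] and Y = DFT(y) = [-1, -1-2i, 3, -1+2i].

By linearity: DFT(2x + 1y) = 2·DFT(x) + 1·DFT(y)
= 2·[-2, -3-1i, 8, -3+1i] + 1·[-1, -1-2i, 3, -1+2i]

Computing element-wise:
Z[0] = 2·(-2) + 1·(-1) = -5
Z[1] = 2·(-3-1i) + 1·(-1-2i) = -7-4i
Z[2] = 2·(8) + 1·(3) = 19
Z[3] = 2·(-3+1i) + 1·(-1+2i) = -7+4i

DFT(2x + 1y) = 2·X + 1·Y = [-5, -7-4i, 19, -7+4i]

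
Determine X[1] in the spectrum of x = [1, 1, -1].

X[1] = Σ(n=0 to 2) x[n] · ω_3^(1n) where ω_3 = e^(-2πi/3)
= (1)·ω_3^0 + (1)·ω_3^1 + (-1)·ω_3^2

X[1] = 1.0000-1.7321i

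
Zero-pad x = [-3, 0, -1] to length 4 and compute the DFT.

Original 3-point DFT: [-4, -2.5000-0.8660i, -2.5000+0.8660i]
Zero-padded 4-point DFT provides frequency interpolation.

DFT_4([x, 0, ...]) = [-4, -2, -4, -2]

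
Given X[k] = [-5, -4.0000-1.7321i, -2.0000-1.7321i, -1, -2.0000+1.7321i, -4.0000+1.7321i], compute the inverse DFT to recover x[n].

x[n] = (1/6) Σ(k=0 to 5) X[k] · e^(2πikn/6)

Computing each x[n]:
x[0] = -3
x[1] = 0
x[2] = 0
x[3] = 0
x[4] = 0
x[5] = -2

x = [-3, 0, 0, 0, 0, -2]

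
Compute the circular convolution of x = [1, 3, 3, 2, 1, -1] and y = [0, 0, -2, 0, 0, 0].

(x ⊛ y)[n] = Σ(m=0 to 5) x[m] · y[(n-m) mod 6]

Computing each output sample:
(x ⊛ y)[0] = -2
(x ⊛ y)[1] = 2
(x ⊛ y)[2] = -2
(x ⊛ y)[3] = -6
(x ⊛ y)[4] = -6
(x ⊛ y)[5] = -4

x ⊛ y = [-2, 2, -2, -6, -6, -4]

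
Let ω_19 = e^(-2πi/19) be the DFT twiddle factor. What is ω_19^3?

ω_19^3 = e^(-2πi·3/19)
= cos(-2π·3/19) + i·sin(-2π·3/19)
= cos(-6π/19) + i·sin(-6π/19)

ω_19^3 = cos(-6π/19) + i·sin(-6π/19) = 0.5469-0.8372i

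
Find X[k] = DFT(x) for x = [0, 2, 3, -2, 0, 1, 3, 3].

X[k] = Σ(n=0 to 7) x[n] · ω_8^(nk)
where ω_8 = e^(-2πi/8)

Computing each X[k]:
X[0] = 10
X[1] = 4.2426+2.8284i
X[2] = -6-2i
X[3] = -4.2426+2.8284i
X[4] = 2
X[5] = -4.2426-2.8284i
X[6] = -6+2i
X[7] = 4.2426-2.8284i

X = [10, 4.2426+2.8284i, -6-2i, -4.2426+2.8284i, 2, -4.2426-2.8284i, -6+2i, 4.2426-2.8284i]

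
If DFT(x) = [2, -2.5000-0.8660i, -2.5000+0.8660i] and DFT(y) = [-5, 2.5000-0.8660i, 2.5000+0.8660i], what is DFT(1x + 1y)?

By linearity: DFT(1x + 1y) = 1·DFT(x) + 1·DFT(y)
= 1·[2, -2.5000-0.8660i, -2.5000+0.8660i] + 1·[-5, 2.5000-0.8660i, 2.5000+0.8660i]

Computing element-wise:
Z[0] = 1·(2) + 1·(-5) = -3
Z[1] = 1·(-2.5000-0.8660i) + 1·(2.5000-0.8660i) = -1.7320i
Z[2] = 1·(-2.5000+0.8660i) + 1·(2.5000+0.8660i) = 1.7320i

DFT(1x + 1y) = 1·X + 1·Y = [-3, -1.7320i, 1.7320i]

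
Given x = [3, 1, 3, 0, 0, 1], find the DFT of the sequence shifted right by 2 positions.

Time shift by 2: X_shifted[k] = ω_6^(2k) · X[k]
Shifted x = [0, 1, 3, 1, 3, 0]

DFT(x[n-2]) = [8, -3.5000-0.8660i, -2.5000-0.8660i, 4, -2.5000+0.8660i, -3.5000+0.8660i]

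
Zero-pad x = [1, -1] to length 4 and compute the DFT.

Original 2-point DFT: [0, 2]
Zero-padded 4-point DFT provides frequency interpolation.

DFT_4([x, 0, ...]) = [0, 1+1i, 2, 1-1i]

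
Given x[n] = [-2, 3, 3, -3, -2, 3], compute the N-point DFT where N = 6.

X[k] = Σ(n=0 to 5) x[n] · ω_6^(nk)
where ω_6 = e^(-2πi/6)

Computing each X[k]:
X[0] = 2
X[1] = 3.5000-4.3301i
X[2] = -8.5000+4.3301i
X[3] = -4
X[4] = -8.5000-4.3301i
X[5] = 3.5000+4.3301i

X = [2, 3.5000-4.3301i, -8.5000+4.3301i, -4, -8.5000-4.3301i, 3.5000+4.3301i]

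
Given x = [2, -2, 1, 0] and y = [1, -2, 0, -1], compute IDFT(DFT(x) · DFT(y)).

(x ⊛ y)[n] = Σ(m=0 to 3) x[m] · y[(n-m) mod 4]

Computing each output sample:
(x ⊛ y)[0] = 4
(x ⊛ y)[1] = -7
(x ⊛ y)[2] = 5
(x ⊛ y)[3] = -4

x ⊛ y = [4, -7, 5, -4]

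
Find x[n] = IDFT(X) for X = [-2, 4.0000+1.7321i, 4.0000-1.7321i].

x[n] = (1/3) Σ(k=0 to 2) X[k] · e^(2πikn/3)

Computing each x[n]:
x[0] = 2
x[1] = -3
x[2] = -1

x = [2, -3, -1]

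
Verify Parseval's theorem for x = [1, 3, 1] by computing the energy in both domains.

Time domain:
Σ|x[n]|² = |1|² + |3|² + |1|² = 11.0000

Frequency domain:
(1/3)Σ|X[k]|² = (1/3)(|5|² + |-1.0000-1.7321i|² + |-1.0000+1.7321i|²) = (1/3)·33.0000 = 11.0000

Both sides agree, confirming Parseval's theorem.

Σ|x[n]|² = (1/N)Σ|X[k]|² = 11.0000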